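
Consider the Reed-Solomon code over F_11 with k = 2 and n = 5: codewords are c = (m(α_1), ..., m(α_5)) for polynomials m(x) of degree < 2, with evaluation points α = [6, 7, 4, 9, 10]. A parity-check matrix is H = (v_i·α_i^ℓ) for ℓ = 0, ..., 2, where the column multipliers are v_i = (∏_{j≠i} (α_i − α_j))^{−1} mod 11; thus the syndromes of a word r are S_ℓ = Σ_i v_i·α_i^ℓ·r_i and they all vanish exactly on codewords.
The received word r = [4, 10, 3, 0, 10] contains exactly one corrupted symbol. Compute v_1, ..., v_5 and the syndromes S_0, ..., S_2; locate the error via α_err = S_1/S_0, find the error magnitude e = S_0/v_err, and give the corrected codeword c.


S = (8, 3, 8), error at position 5, error magnitude e = 4, c = [4, 10, 3, 0, 6].

Step 1: column multipliers v_i = (∏_{j≠i}(α_i − α_j))^{−1} mod 11.
  i = 1 (α = 6): (6−7)(6−4)(6−9)(6−10) = (−1)·2·(−3)·(−4) = −24 ≡ 9, so v_1 = 9^{−1} = 5 (mod 11).
  i = 2 (α = 7): (7−6)(7−4)(7−9)(7−10) = 1·3·(−2)·(−3) = 18 ≡ 7, so v_2 = 7^{−1} = 8 (mod 11).
  i = 3 (α = 4): (4−6)(4−7)(4−9)(4−10) = (−2)·(−3)·(−5)·(−6) = 180 ≡ 4, so v_3 = 4^{−1} = 3 (mod 11).
  i = 4 (α = 9): (9−6)(9−7)(9−4)(9−10) = 3·2·5·(−1) = −30 ≡ 3, so v_4 = 3^{−1} = 4 (mod 11).
  i = 5 (α = 10): (10−6)(10−7)(10−4)(10−9) = 4·3·6·1 = 72 ≡ 6, so v_5 = 6^{−1} = 2 (mod 11).
  v = [5, 8, 3, 4, 2].
Step 2: syndromes of r = [4, 10, 3, 0, 10] (all sums mod 11).
  S_0 = Σ v_i r_i = 5·4 + 8·10 + 3·3 + 4·0 + 2·10 = 129 ≡ 8.
  S_1 = Σ v_i α_i r_i = 5·6·4 + 8·7·10 + 3·4·3 + 4·9·0 + 2·10·10 = 916 ≡ 3.
  α_i^2 mod 11 = [3, 5, 5, 4, 1].
  S_2 = Σ v_i α_i^2 r_i = 5·3·4 + 8·5·10 + 3·5·3 + 4·4·0 + 2·1·10 = 525 ≡ 8.
  S = (8, 3, 8) ≠ 0, so r is not a codeword (an error is present).
Step 3: locate the error. For a single error e at position i, S_ℓ = v_i·e·α_i^ℓ, so α_err = S_1/S_0.
  S_0^{−1} = 8^{−1} = 7 (mod 11), so α_err = 3·7 = 21 ≡ 10 = α_5. Error position i = 5.
  Consistency check: S_2/S_1 = 8·4 = 32 ≡ 10 = α_err ✓ (single-error assumption holds).
Step 4: error magnitude e = S_0/v_5 = S_0·∏_{j≠5}(α_5 − α_j) = 8·6 = 48 ≡ 4 (mod 11).
Step 5: correct position 5: c_5 = r_5 − e = 10 − 4 ≡ 6 (mod 11). Hence c = [4, 10, 3, 0, 6].
  Check: interpolating c through the α_i gives m(x) = 1 + 6·x (degree < 2) with m(α_i) = c_i for every i, so c is indeed a codeword.


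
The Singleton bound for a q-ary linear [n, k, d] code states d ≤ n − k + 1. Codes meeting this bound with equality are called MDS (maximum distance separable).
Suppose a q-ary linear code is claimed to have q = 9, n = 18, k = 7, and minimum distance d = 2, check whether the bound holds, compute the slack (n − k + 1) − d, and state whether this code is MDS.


Singleton RHS = n − k + 1 = 12, slack = 10, bound satisfied, not MDS.

Singleton bound: d ≤ n − k + 1.
Here n = 18, k = 7, so n − k + 1 = 12.
Given d = 2, check d ≤ 12: YES.
Slack = (n − k + 1) − d = 10.
The code is NOT MDS (slack = 10 > 0).
Description: the claimed parameters are [18, 7, 2]_9; such a code would be non-MDS.


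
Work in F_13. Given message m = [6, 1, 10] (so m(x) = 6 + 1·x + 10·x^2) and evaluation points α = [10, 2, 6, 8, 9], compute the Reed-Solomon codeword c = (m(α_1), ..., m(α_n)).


c = [2, 9, 8, 4, 6]

Message polynomial: m(x) = 6 + 1·x + 10·x^2 (mod 13).
For each evaluation point α_i, compute m(α_i) mod 13:
  α_1 = 10: Horner steps 10 → 10 → 2, so m(10) = 2.
  α_2 = 2: Horner steps 10 → 8 → 9, so m(2) = 9.
  α_3 = 6: Horner steps 10 → 9 → 8, so m(6) = 8.
  α_4 = 8: Horner steps 10 → 3 → 4, so m(8) = 4.
  α_5 = 9: Horner steps 10 → 0 → 6, so m(9) = 6.
Codeword c = [2, 9, 8, 4, 6] ∈ F_13^5.


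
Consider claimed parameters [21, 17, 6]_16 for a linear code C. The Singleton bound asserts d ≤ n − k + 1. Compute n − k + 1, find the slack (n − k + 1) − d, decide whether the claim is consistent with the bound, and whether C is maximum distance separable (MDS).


Singleton RHS = n − k + 1 = 5, slack = -1, bound violated (no such code; not MDS).

Singleton bound: d ≤ n − k + 1.
Here n = 21, k = 17, so n − k + 1 = 5.
Given d = 6, check d ≤ 5: NO.
Slack = (n − k + 1) − d = -1.
The slack is negative: d = 6 exceeds n − k + 1 = 5 by 1, so the Singleton bound is violated and no linear [21, 17, 6]_16 code can exist. In particular it is not MDS (MDS requires d = n − k + 1 exactly).
Description: the claimed parameters are [21, 17, 6]_16; such a code would be impossible (violates the Singleton bound).


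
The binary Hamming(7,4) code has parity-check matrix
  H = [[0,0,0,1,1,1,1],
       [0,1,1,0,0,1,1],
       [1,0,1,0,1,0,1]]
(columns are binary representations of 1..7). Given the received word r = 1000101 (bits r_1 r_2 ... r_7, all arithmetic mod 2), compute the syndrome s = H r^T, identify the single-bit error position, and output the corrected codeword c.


s = (0, 1, 1)^T, error position = 3, corrected codeword c = 1010101

Compute s = H r^T mod 2 one row at a time:
  s_1 = 0 + 1 + 0 + 1 = 2 ≡ 0 (mod 2).
  s_2 = 0 + 0 + 0 + 1 = 1 ≡ 1 (mod 2).
  s_3 = 1 + 0 + 1 + 1 = 3 ≡ 1 (mod 2).
s = (0, 1, 1)^T — this equals column 3 of H (binary 011), so error is at position 3.
Correct: flip bit 3 of r = 1000101 to get c = 1010101.


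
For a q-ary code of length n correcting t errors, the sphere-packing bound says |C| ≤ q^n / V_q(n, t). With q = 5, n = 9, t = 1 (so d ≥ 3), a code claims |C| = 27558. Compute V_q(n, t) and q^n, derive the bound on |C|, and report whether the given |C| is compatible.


V_q(n, t) = 37, q^n = 1953125, Hamming bound = 52787, |C| = 27558 ≤ bound (satisfied).

Step 1: Compute V_q(n, t) = Σ_{j=0}^1 C(n, j) (q−1)^j.
  j = 0: C(9,0)·(4)^0 = 1·1 = 1.
  j = 1: C(9,1)·(4)^1 = 9·4 = 36.
  V_q(n, t) = 1 + 36 = 37.
Step 2: q^n = 5^9 = 1953125.
Step 3: Hamming bound ⌊q^n / V_q(n,t)⌋ = ⌊1953125/37⌋ = 52787.
Step 4: Compare |C| = 27558 to 52787: satisfied.
The claimed |C| lies below the Hamming bound.


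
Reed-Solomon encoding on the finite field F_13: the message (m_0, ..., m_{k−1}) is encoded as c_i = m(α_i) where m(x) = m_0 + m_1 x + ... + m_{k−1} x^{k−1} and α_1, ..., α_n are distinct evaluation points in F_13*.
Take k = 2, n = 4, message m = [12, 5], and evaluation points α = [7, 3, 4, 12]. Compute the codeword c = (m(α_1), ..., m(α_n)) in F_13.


c = [8, 1, 6, 7]

Message polynomial: m(x) = 12 + 5·x (mod 13).
For each evaluation point α_i, compute m(α_i) mod 13:
  α_1 = 7: Horner steps 5 → 8, so m(7) = 8.
  α_2 = 3: Horner steps 5 → 1, so m(3) = 1.
  α_3 = 4: Horner steps 5 → 6, so m(4) = 6.
  α_4 = 12: Horner steps 5 → 7, so m(12) = 7.
Codeword c = [8, 1, 6, 7] ∈ F_13^4.


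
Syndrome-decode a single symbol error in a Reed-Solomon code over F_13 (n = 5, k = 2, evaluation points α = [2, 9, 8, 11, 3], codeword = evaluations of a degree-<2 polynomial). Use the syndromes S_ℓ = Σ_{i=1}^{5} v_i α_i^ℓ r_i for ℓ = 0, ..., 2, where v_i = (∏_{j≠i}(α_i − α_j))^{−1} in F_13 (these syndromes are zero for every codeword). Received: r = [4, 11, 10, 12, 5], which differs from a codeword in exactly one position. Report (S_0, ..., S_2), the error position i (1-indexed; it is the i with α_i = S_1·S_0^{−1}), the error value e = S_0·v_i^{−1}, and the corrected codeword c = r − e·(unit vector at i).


S = (4, 5, 3), error at position 4, error magnitude e = 12, c = [4, 11, 10, 0, 5].

Step 1: column multipliers v_i = (∏_{j≠i}(α_i − α_j))^{−1} mod 13.
  i = 1 (α = 2): (2−9)(2−8)(2−11)(2−3) = (−7)·(−6)·(−9)·(−1) = 378 ≡ 1, so v_1 = 1^{−1} = 1 (mod 13).
  i = 2 (α = 9): (9−2)(9−8)(9−11)(9−3) = 7·1·(−2)·6 = −84 ≡ 7, so v_2 = 7^{−1} = 2 (mod 13).
  i = 3 (α = 8): (8−2)(8−9)(8−11)(8−3) = 6·(−1)·(−3)·5 = 90 ≡ 12, so v_3 = 12^{−1} = 12 (mod 13).
  i = 4 (α = 11): (11−2)(11−9)(11−8)(11−3) = 9·2·3·8 = 432 ≡ 3, so v_4 = 3^{−1} = 9 (mod 13).
  i = 5 (α = 3): (3−2)(3−9)(3−8)(3−11) = 1·(−6)·(−5)·(−8) = −240 ≡ 7, so v_5 = 7^{−1} = 2 (mod 13).
  v = [1, 2, 12, 9, 2].
Step 2: syndromes of r = [4, 11, 10, 12, 5] (all sums mod 13).
  S_0 = Σ v_i r_i = 1·4 + 2·11 + 12·10 + 9·12 + 2·5 = 264 ≡ 4.
  S_1 = Σ v_i α_i r_i = 1·2·4 + 2·9·11 + 12·8·10 + 9·11·12 + 2·3·5 = 2384 ≡ 5.
  α_i^2 mod 13 = [4, 3, 12, 4, 9].
  S_2 = Σ v_i α_i^2 r_i = 1·4·4 + 2·3·11 + 12·12·10 + 9·4·12 + 2·9·5 = 2044 ≡ 3.
  S = (4, 5, 3) ≠ 0, so r is not a codeword (an error is present).
Step 3: locate the error. For a single error e at position i, S_ℓ = v_i·e·α_i^ℓ, so α_err = S_1/S_0.
  S_0^{−1} = 4^{−1} = 10 (mod 13), so α_err = 5·10 = 50 ≡ 11 = α_4. Error position i = 4.
  Consistency check: S_2/S_1 = 3·8 = 24 ≡ 11 = α_err ✓ (single-error assumption holds).
Step 4: error magnitude e = S_0/v_4 = S_0·∏_{j≠4}(α_4 − α_j) = 4·3 = 12 ≡ 12 (mod 13).
Step 5: correct position 4: c_4 = r_4 − e = 12 − 12 ≡ 0 (mod 13). Hence c = [4, 11, 10, 0, 5].
  Check: interpolating c through the α_i gives m(x) = 2 + 1·x (degree < 2) with m(α_i) = c_i for every i, so c is indeed a codeword.


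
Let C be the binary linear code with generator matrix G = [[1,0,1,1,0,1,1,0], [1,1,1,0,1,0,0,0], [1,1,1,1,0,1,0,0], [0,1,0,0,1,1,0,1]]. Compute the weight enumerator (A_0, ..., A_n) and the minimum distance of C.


Weight distribution: A_0 = 1, A_2 = 1, A_3 = 3, A_4 = 5, A_5 = 4, A_6 = 1, A_7 = 1. Minimum distance d = 2.

Enumerate all 2^4 = 16 messages m ∈ F_2^4.
For each, compute codeword c = mG in F_2^8, then tally its weight.
  m = 0000 → c = 00000000, weight = 0.
  m = 1000 → c = 10110110, weight = 5.
  m = 0100 → c = 11101000, weight = 4.
  m = 1100 → c = 01011110, weight = 5.
  m = 0010 → c = 11110100, weight = 5.
  m = 1010 → c = 01000010, weight = 2.
  m = 0110 → c = 00011100, weight = 3.
  m = 1110 → c = 10101010, weight = 4.
  m = 0001 → c = 01001101, weight = 4.
  m = 1001 → c = 11111011, weight = 7.
  m = 0101 → c = 10100101, weight = 4.
  m = 1101 → c = 00010011, weight = 3.
  m = 0011 → c = 10111001, weight = 5.
  m = 1011 → c = 00001111, weight = 4.
  m = 0111 → c = 01010001, weight = 3.
  m = 1111 → c = 11100111, weight = 6.
Tally weights:
  weight 0: 1 codewords.
  weight 2: 1 codewords.
  weight 3: 3 codewords.
  weight 4: 5 codewords.
  weight 5: 4 codewords.
  weight 6: 1 codewords.
  weight 7: 1 codewords.
Minimum distance d = smallest w > 0 with A_w > 0 = 2.
Sanity: Σ A_w = 16 = 2^4 = 16 ✓.


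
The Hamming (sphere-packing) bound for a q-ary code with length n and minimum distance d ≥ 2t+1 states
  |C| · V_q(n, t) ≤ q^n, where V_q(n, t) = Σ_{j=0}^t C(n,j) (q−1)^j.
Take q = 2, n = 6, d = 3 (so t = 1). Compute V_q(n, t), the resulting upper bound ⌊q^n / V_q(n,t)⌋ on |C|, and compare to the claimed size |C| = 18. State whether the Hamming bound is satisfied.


V_q(n, t) = 7, q^n = 64, Hamming bound = 9, |C| = 18 > bound (violated).

Step 1: Compute V_q(n, t) = Σ_{j=0}^1 C(n, j) (q−1)^j.
  j = 0: C(6,0)·(1)^0 = 1·1 = 1.
  j = 1: C(6,1)·(1)^1 = 6·1 = 6.
  V_q(n, t) = 1 + 6 = 7.
Step 2: q^n = 2^6 = 64.
Step 3: Hamming bound ⌊q^n / V_q(n,t)⌋ = ⌊64/7⌋ = 9.
Step 4: Compare |C| = 18 to 9: violated.
The claimed |C| lies above the Hamming bound, so no 2-ary code of length 6 with d ≥ 3 can have 18 codewords.


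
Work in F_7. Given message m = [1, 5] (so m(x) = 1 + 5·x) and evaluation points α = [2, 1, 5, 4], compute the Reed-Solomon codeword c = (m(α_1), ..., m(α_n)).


c = [4, 6, 5, 0]

Message polynomial: m(x) = 1 + 5·x (mod 7).
For each evaluation point α_i, compute m(α_i) mod 7:
  α_1 = 2: Horner steps 5 → 4, so m(2) = 4.
  α_2 = 1: Horner steps 5 → 6, so m(1) = 6.
  α_3 = 5: Horner steps 5 → 5, so m(5) = 5.
  α_4 = 4: Horner steps 5 → 0, so m(4) = 0.
Codeword c = [4, 6, 5, 0] ∈ F_7^4.


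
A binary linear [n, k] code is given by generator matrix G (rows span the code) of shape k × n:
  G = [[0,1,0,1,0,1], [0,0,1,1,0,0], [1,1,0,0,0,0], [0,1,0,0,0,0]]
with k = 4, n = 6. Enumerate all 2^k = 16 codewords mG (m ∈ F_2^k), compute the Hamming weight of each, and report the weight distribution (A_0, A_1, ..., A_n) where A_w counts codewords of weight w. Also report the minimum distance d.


Weight distribution: A_0 = 1, A_1 = 2, A_2 = 4, A_3 = 6, A_4 = 3. Minimum distance d = 1.

Enumerate all 2^4 = 16 messages m ∈ F_2^4.
For each, compute codeword c = mG in F_2^6, then tally its weight.
  m = 0000 → c = 000000, weight = 0.
  m = 1000 → c = 010101, weight = 3.
  m = 0100 → c = 001100, weight = 2.
  m = 1100 → c = 011001, weight = 3.
  m = 0010 → c = 110000, weight = 2.
  m = 1010 → c = 100101, weight = 3.
  m = 0110 → c = 111100, weight = 4.
  m = 1110 → c = 101001, weight = 3.
  m = 0001 → c = 010000, weight = 1.
  m = 1001 → c = 000101, weight = 2.
  m = 0101 → c = 011100, weight = 3.
  m = 1101 → c = 001001, weight = 2.
  m = 0011 → c = 100000, weight = 1.
  m = 1011 → c = 110101, weight = 4.
  m = 0111 → c = 101100, weight = 3.
  m = 1111 → c = 111001, weight = 4.
Tally weights:
  weight 0: 1 codewords.
  weight 1: 2 codewords.
  weight 2: 4 codewords.
  weight 3: 6 codewords.
  weight 4: 3 codewords.
Minimum distance d = smallest w > 0 with A_w > 0 = 1.
Sanity: Σ A_w = 16 = 2^4 = 16 ✓.


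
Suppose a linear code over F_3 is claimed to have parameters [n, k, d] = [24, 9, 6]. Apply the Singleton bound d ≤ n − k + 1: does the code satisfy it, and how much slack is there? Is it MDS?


Singleton RHS = n − k + 1 = 16, slack = 10, bound satisfied, not MDS.

Singleton bound: d ≤ n − k + 1.
Here n = 24, k = 9, so n − k + 1 = 16.
Given d = 6, check d ≤ 16: YES.
Slack = (n − k + 1) − d = 10.
The code is NOT MDS (slack = 10 > 0).
Description: the claimed parameters are [24, 9, 6]_3; such a code would be non-MDS.


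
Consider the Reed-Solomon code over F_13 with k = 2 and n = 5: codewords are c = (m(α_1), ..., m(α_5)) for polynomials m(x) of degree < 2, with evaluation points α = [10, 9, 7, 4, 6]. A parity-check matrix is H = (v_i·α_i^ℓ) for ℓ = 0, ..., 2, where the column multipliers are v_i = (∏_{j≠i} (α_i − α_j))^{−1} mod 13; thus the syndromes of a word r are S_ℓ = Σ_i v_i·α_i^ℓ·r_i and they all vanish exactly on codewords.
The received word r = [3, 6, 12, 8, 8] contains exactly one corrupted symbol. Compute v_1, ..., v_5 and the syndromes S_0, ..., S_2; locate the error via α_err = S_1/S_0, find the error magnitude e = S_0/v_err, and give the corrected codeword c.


S = (3, 5, 4), error at position 5, error magnitude e = 6, c = [3, 6, 12, 8, 2].

Step 1: column multipliers v_i = (∏_{j≠i}(α_i − α_j))^{−1} mod 13.
  i = 1 (α = 10): (10−9)(10−7)(10−4)(10−6) = 1·3·6·4 = 72 ≡ 7, so v_1 = 7^{−1} = 2 (mod 13).
  i = 2 (α = 9): (9−10)(9−7)(9−4)(9−6) = (−1)·2·5·3 = −30 ≡ 9, so v_2 = 9^{−1} = 3 (mod 13).
  i = 3 (α = 7): (7−10)(7−9)(7−4)(7−6) = (−3)·(−2)·3·1 = 18 ≡ 5, so v_3 = 5^{−1} = 8 (mod 13).
  i = 4 (α = 4): (4−10)(4−9)(4−7)(4−6) = (−6)·(−5)·(−3)·(−2) = 180 ≡ 11, so v_4 = 11^{−1} = 6 (mod 13).
  i = 5 (α = 6): (6−10)(6−9)(6−7)(6−4) = (−4)·(−3)·(−1)·2 = −24 ≡ 2, so v_5 = 2^{−1} = 7 (mod 13).
  v = [2, 3, 8, 6, 7].
Step 2: syndromes of r = [3, 6, 12, 8, 8] (all sums mod 13).
  S_0 = Σ v_i r_i = 2·3 + 3·6 + 8·12 + 6·8 + 7·8 = 224 ≡ 3.
  S_1 = Σ v_i α_i r_i = 2·10·3 + 3·9·6 + 8·7·12 + 6·4·8 + 7·6·8 = 1422 ≡ 5.
  α_i^2 mod 13 = [9, 3, 10, 3, 10].
  S_2 = Σ v_i α_i^2 r_i = 2·9·3 + 3·3·6 + 8·10·12 + 6·3·8 + 7·10·8 = 1772 ≡ 4.
  S = (3, 5, 4) ≠ 0, so r is not a codeword (an error is present).
Step 3: locate the error. For a single error e at position i, S_ℓ = v_i·e·α_i^ℓ, so α_err = S_1/S_0.
  S_0^{−1} = 3^{−1} = 9 (mod 13), so α_err = 5·9 = 45 ≡ 6 = α_5. Error position i = 5.
  Consistency check: S_2/S_1 = 4·8 = 32 ≡ 6 = α_err ✓ (single-error assumption holds).
Step 4: error magnitude e = S_0/v_5 = S_0·∏_{j≠5}(α_5 − α_j) = 3·2 = 6 ≡ 6 (mod 13).
Step 5: correct position 5: c_5 = r_5 − e = 8 − 6 ≡ 2 (mod 13). Hence c = [3, 6, 12, 8, 2].
  Check: interpolating c through the α_i gives m(x) = 7 + 10·x (degree < 2) with m(α_i) = c_i for every i, so c is indeed a codeword.


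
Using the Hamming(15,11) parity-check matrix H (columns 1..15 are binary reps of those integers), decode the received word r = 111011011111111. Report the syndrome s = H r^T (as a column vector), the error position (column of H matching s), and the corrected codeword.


s = (0, 0, 1, 1)^T, error position = 3, corrected codeword c = 110011011111111

Compute s = H r^T mod 2 one row at a time:
  s_1 = 1 + 1 + 1 + 1 + 1 + 1 + 1 + 1 = 8 ≡ 0 (mod 2).
  s_2 = 0 + 1 + 1 + 0 + 1 + 1 + 1 + 1 = 6 ≡ 0 (mod 2).
  s_3 = 1 + 1 + 1 + 0 + 1 + 1 + 1 + 1 = 7 ≡ 1 (mod 2).
  s_4 = 1 + 1 + 1 + 0 + 1 + 1 + 1 + 1 = 7 ≡ 1 (mod 2).
s = (0, 0, 1, 1)^T — this equals column 3 of H (binary 0011), so error is at position 3.
Correct: flip bit 3 of r = 111011011111111 to get c = 110011011111111.


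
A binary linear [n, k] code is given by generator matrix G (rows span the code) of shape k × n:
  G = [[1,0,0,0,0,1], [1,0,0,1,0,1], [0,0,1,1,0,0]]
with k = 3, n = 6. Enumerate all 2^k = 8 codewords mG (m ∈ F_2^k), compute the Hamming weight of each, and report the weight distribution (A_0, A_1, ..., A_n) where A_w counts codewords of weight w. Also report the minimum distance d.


Weight distribution: A_0 = 1, A_1 = 2, A_2 = 2, A_3 = 2, A_4 = 1. Minimum distance d = 1.

Enumerate all 2^3 = 8 messages m ∈ F_2^3.
For each, compute codeword c = mG in F_2^6, then tally its weight.
  m = 000 → c = 000000, weight = 0.
  m = 100 → c = 100001, weight = 2.
  m = 010 → c = 100101, weight = 3.
  m = 110 → c = 000100, weight = 1.
  m = 001 → c = 001100, weight = 2.
  m = 101 → c = 101101, weight = 4.
  m = 011 → c = 101001, weight = 3.
  m = 111 → c = 001000, weight = 1.
Tally weights:
  weight 0: 1 codewords.
  weight 1: 2 codewords.
  weight 2: 2 codewords.
  weight 3: 2 codewords.
  weight 4: 1 codewords.
Minimum distance d = smallest w > 0 with A_w > 0 = 1.
Sanity: Σ A_w = 8 = 2^3 = 8 ✓.


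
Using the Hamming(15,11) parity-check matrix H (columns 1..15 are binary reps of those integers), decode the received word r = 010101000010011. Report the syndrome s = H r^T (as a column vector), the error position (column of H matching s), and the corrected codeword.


s = (1, 0, 1, 0)^T, error position = 10, corrected codeword c = 010101000110011

Compute s = H r^T mod 2 one row at a time:
  s_1 = 0 + 0 + 0 + 1 + 0 + 0 + 1 + 1 = 3 ≡ 1 (mod 2).
  s_2 = 1 + 0 + 1 + 0 + 0 + 0 + 1 + 1 = 4 ≡ 0 (mod 2).
  s_3 = 1 + 0 + 1 + 0 + 0 + 1 + 1 + 1 = 5 ≡ 1 (mod 2).
  s_4 = 0 + 0 + 0 + 0 + 0 + 1 + 0 + 1 = 2 ≡ 0 (mod 2).
s = (1, 0, 1, 0)^T — this equals column 10 of H (binary 1010), so error is at position 10.
Correct: flip bit 10 of r = 010101000010011 to get c = 010101000110011.


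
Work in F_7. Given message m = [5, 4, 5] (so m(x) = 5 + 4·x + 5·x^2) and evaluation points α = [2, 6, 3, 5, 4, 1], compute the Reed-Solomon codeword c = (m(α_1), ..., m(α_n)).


c = [5, 6, 6, 3, 3, 0]

Message polynomial: m(x) = 5 + 4·x + 5·x^2 (mod 7).
For each evaluation point α_i, compute m(α_i) mod 7:
  α_1 = 2: Horner steps 5 → 0 → 5, so m(2) = 5.
  α_2 = 6: Horner steps 5 → 6 → 6, so m(6) = 6.
  α_3 = 3: Horner steps 5 → 5 → 6, so m(3) = 6.
  α_4 = 5: Horner steps 5 → 1 → 3, so m(5) = 3.
  α_5 = 4: Horner steps 5 → 3 → 3, so m(4) = 3.
  α_6 = 1: Horner steps 5 → 2 → 0, so m(1) = 0.
Codeword c = [5, 6, 6, 3, 3, 0] ∈ F_7^6.


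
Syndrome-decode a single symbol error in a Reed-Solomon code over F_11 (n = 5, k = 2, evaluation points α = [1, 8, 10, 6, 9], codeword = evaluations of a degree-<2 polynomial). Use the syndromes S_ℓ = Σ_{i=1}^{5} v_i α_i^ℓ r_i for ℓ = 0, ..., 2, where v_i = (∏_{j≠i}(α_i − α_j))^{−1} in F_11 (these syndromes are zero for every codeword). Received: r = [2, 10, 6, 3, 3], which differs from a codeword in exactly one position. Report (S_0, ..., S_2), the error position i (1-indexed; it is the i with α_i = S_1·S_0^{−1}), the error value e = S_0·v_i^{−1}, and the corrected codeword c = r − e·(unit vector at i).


S = (8, 6, 10), error at position 5, error magnitude e = 6, c = [2, 10, 6, 3, 8].

Step 1: column multipliers v_i = (∏_{j≠i}(α_i − α_j))^{−1} mod 11.
  i = 1 (α = 1): (1−8)(1−10)(1−6)(1−9) = (−7)·(−9)·(−5)·(−8) = 2520 ≡ 1, so v_1 = 1^{−1} = 1 (mod 11).
  i = 2 (α = 8): (8−1)(8−10)(8−6)(8−9) = 7·(−2)·2·(−1) = 28 ≡ 6, so v_2 = 6^{−1} = 2 (mod 11).
  i = 3 (α = 10): (10−1)(10−8)(10−6)(10−9) = 9·2·4·1 = 72 ≡ 6, so v_3 = 6^{−1} = 2 (mod 11).
  i = 4 (α = 6): (6−1)(6−8)(6−10)(6−9) = 5·(−2)·(−4)·(−3) = −120 ≡ 1, so v_4 = 1^{−1} = 1 (mod 11).
  i = 5 (α = 9): (9−1)(9−8)(9−10)(9−6) = 8·1·(−1)·3 = −24 ≡ 9, so v_5 = 9^{−1} = 5 (mod 11).
  v = [1, 2, 2, 1, 5].
Step 2: syndromes of r = [2, 10, 6, 3, 3] (all sums mod 11).
  S_0 = Σ v_i r_i = 1·2 + 2·10 + 2·6 + 1·3 + 5·3 = 52 ≡ 8.
  S_1 = Σ v_i α_i r_i = 1·1·2 + 2·8·10 + 2·10·6 + 1·6·3 + 5·9·3 = 435 ≡ 6.
  α_i^2 mod 11 = [1, 9, 1, 3, 4].
  S_2 = Σ v_i α_i^2 r_i = 1·1·2 + 2·9·10 + 2·1·6 + 1·3·3 + 5·4·3 = 263 ≡ 10.
  S = (8, 6, 10) ≠ 0, so r is not a codeword (an error is present).
Step 3: locate the error. For a single error e at position i, S_ℓ = v_i·e·α_i^ℓ, so α_err = S_1/S_0.
  S_0^{−1} = 8^{−1} = 7 (mod 11), so α_err = 6·7 = 42 ≡ 9 = α_5. Error position i = 5.
  Consistency check: S_2/S_1 = 10·2 = 20 ≡ 9 = α_err ✓ (single-error assumption holds).
Step 4: error magnitude e = S_0/v_5 = S_0·∏_{j≠5}(α_5 − α_j) = 8·9 = 72 ≡ 6 (mod 11).
Step 5: correct position 5: c_5 = r_5 − e = 3 − 6 ≡ 8 (mod 11). Hence c = [2, 10, 6, 3, 8].
  Check: interpolating c through the α_i gives m(x) = 4 + 9·x (degree < 2) with m(α_i) = c_i for every i, so c is indeed a codeword.


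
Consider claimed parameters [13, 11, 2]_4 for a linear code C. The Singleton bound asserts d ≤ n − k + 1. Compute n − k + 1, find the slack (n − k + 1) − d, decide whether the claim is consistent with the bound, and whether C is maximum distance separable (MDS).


Singleton RHS = n − k + 1 = 3, slack = 1, bound satisfied, not MDS.

Singleton bound: d ≤ n − k + 1.
Here n = 13, k = 11, so n − k + 1 = 3.
Given d = 2, check d ≤ 3: YES.
Slack = (n − k + 1) − d = 1.
The code is NOT MDS (slack = 1 > 0).
Description: the claimed parameters are [13, 11, 2]_4; such a code would be non-MDS.


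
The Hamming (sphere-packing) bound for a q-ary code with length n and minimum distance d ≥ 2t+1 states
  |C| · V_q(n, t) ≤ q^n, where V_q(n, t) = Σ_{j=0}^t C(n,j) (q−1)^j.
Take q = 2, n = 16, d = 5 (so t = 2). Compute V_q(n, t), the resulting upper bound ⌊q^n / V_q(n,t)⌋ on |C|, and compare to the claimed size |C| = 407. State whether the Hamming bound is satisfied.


V_q(n, t) = 137, q^n = 65536, Hamming bound = 478, |C| = 407 ≤ bound (satisfied).

Step 1: Compute V_q(n, t) = Σ_{j=0}^2 C(n, j) (q−1)^j.
  j = 0: C(16,0)·(1)^0 = 1·1 = 1.
  j = 1: C(16,1)·(1)^1 = 16·1 = 16.
  j = 2: C(16,2)·(1)^2 = 120·1 = 120.
  V_q(n, t) = 1 + 16 + 120 = 137.
Step 2: q^n = 2^16 = 65536.
Step 3: Hamming bound ⌊q^n / V_q(n,t)⌋ = ⌊65536/137⌋ = 478.
Step 4: Compare |C| = 407 to 478: satisfied.
The claimed |C| lies below the Hamming bound.


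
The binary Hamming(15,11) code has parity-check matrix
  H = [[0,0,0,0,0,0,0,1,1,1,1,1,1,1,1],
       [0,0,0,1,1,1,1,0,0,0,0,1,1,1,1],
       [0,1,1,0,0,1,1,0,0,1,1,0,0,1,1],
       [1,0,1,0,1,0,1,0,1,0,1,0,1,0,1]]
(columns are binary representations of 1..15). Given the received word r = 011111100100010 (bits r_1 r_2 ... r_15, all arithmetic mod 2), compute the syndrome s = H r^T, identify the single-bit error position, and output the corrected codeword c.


s = (0, 1, 0, 1)^T, error position = 5, corrected codeword c = 011101100100010

Compute s = H r^T mod 2 one row at a time:
  s_1 = 0 + 0 + 1 + 0 + 0 + 0 + 1 + 0 = 2 ≡ 0 (mod 2).
  s_2 = 1 + 1 + 1 + 1 + 0 + 0 + 1 + 0 = 5 ≡ 1 (mod 2).
  s_3 = 1 + 1 + 1 + 1 + 1 + 0 + 1 + 0 = 6 ≡ 0 (mod 2).
  s_4 = 0 + 1 + 1 + 1 + 0 + 0 + 0 + 0 = 3 ≡ 1 (mod 2).
s = (0, 1, 0, 1)^T — this equals column 5 of H (binary 0101), so error is at position 5.
Correct: flip bit 5 of r = 011111100100010 to get c = 011101100100010.


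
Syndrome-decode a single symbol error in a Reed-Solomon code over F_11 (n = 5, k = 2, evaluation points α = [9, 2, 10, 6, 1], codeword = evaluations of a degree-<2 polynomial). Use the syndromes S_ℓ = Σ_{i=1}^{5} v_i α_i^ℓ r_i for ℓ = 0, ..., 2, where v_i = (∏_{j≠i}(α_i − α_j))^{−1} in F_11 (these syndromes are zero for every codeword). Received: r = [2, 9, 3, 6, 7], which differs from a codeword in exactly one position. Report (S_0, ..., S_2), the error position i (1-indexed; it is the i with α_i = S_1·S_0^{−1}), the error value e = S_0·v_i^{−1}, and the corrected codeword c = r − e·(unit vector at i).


S = (7, 8, 6), error at position 1, error magnitude e = 1, c = [1, 9, 3, 6, 7].

Step 1: column multipliers v_i = (∏_{j≠i}(α_i − α_j))^{−1} mod 11.
  i = 1 (α = 9): (9−2)(9−10)(9−6)(9−1) = 7·(−1)·3·8 = −168 ≡ 8, so v_1 = 8^{−1} = 7 (mod 11).
  i = 2 (α = 2): (2−9)(2−10)(2−6)(2−1) = (−7)·(−8)·(−4)·1 = −224 ≡ 7, so v_2 = 7^{−1} = 8 (mod 11).
  i = 3 (α = 10): (10−9)(10−2)(10−6)(10−1) = 1·8·4·9 = 288 ≡ 2, so v_3 = 2^{−1} = 6 (mod 11).
  i = 4 (α = 6): (6−9)(6−2)(6−10)(6−1) = (−3)·4·(−4)·5 = 240 ≡ 9, so v_4 = 9^{−1} = 5 (mod 11).
  i = 5 (α = 1): (1−9)(1−2)(1−10)(1−6) = (−8)·(−1)·(−9)·(−5) = 360 ≡ 8, so v_5 = 8^{−1} = 7 (mod 11).
  v = [7, 8, 6, 5, 7].
Step 2: syndromes of r = [2, 9, 3, 6, 7] (all sums mod 11).
  S_0 = Σ v_i r_i = 7·2 + 8·9 + 6·3 + 5·6 + 7·7 = 183 ≡ 7.
  S_1 = Σ v_i α_i r_i = 7·9·2 + 8·2·9 + 6·10·3 + 5·6·6 + 7·1·7 = 679 ≡ 8.
  α_i^2 mod 11 = [4, 4, 1, 3, 1].
  S_2 = Σ v_i α_i^2 r_i = 7·4·2 + 8·4·9 + 6·1·3 + 5·3·6 + 7·1·7 = 501 ≡ 6.
  S = (7, 8, 6) ≠ 0, so r is not a codeword (an error is present).
Step 3: locate the error. For a single error e at position i, S_ℓ = v_i·e·α_i^ℓ, so α_err = S_1/S_0.
  S_0^{−1} = 7^{−1} = 8 (mod 11), so α_err = 8·8 = 64 ≡ 9 = α_1. Error position i = 1.
  Consistency check: S_2/S_1 = 6·7 = 42 ≡ 9 = α_err ✓ (single-error assumption holds).
Step 4: error magnitude e = S_0/v_1 = S_0·∏_{j≠1}(α_1 − α_j) = 7·8 = 56 ≡ 1 (mod 11).
Step 5: correct position 1: c_1 = r_1 − e = 2 − 1 ≡ 1 (mod 11). Hence c = [1, 9, 3, 6, 7].
  Check: interpolating c through the α_i gives m(x) = 5 + 2·x (degree < 2) with m(α_i) = c_i for every i, so c is indeed a codeword.


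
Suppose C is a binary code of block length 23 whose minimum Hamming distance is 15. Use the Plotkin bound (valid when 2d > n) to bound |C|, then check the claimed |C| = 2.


Plotkin bound M ≤ 4; given |C| = 2 ≤ bound (satisfied).

Check applicability: 2d = 30, n = 23.
2d − n = 7 > 0, so Plotkin applies.
Compute d/(2d−n) = 15/7 ≈ 2.1429.
⌊d/(2d−n)⌋ = 2.
Plotkin bound: M ≤ 2·2 = 4.
Given |C| = 2, check: satisfied.
This |C| is below the Plotkin bound.


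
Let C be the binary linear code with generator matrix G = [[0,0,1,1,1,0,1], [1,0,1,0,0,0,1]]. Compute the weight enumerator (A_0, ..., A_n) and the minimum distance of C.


Weight distribution: A_0 = 1, A_3 = 2, A_4 = 1. Minimum distance d = 3.

Enumerate all 2^2 = 4 messages m ∈ F_2^2.
For each, compute codeword c = mG in F_2^7, then tally its weight.
  m = 00 → c = 0000000, weight = 0.
  m = 10 → c = 0011101, weight = 4.
  m = 01 → c = 1010001, weight = 3.
  m = 11 → c = 1001100, weight = 3.
Tally weights:
  weight 0: 1 codewords.
  weight 3: 2 codewords.
  weight 4: 1 codewords.
Minimum distance d = smallest w > 0 with A_w > 0 = 3.
Sanity: Σ A_w = 4 = 2^2 = 4 ✓.


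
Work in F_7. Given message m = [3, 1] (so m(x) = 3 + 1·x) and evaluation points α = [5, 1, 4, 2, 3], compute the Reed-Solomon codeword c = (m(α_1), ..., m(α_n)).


c = [1, 4, 0, 5, 6]

Message polynomial: m(x) = 3 + 1·x (mod 7).
For each evaluation point α_i, compute m(α_i) mod 7:
  α_1 = 5: Horner steps 1 → 1, so m(5) = 1.
  α_2 = 1: Horner steps 1 → 4, so m(1) = 4.
  α_3 = 4: Horner steps 1 → 0, so m(4) = 0.
  α_4 = 2: Horner steps 1 → 5, so m(2) = 5.
  α_5 = 3: Horner steps 1 → 6, so m(3) = 6.
Codeword c = [1, 4, 0, 5, 6] ∈ F_7^5.


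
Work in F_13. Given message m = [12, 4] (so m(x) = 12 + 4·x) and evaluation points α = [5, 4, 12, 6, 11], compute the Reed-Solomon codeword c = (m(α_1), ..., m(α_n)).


c = [6, 2, 8, 10, 4]

Message polynomial: m(x) = 12 + 4·x (mod 13).
For each evaluation point α_i, compute m(α_i) mod 13:
  α_1 = 5: Horner steps 4 → 6, so m(5) = 6.
  α_2 = 4: Horner steps 4 → 2, so m(4) = 2.
  α_3 = 12: Horner steps 4 → 8, so m(12) = 8.
  α_4 = 6: Horner steps 4 → 10, so m(6) = 10.
  α_5 = 11: Horner steps 4 → 4, so m(11) = 4.
Codeword c = [6, 2, 8, 10, 4] ∈ F_13^5.


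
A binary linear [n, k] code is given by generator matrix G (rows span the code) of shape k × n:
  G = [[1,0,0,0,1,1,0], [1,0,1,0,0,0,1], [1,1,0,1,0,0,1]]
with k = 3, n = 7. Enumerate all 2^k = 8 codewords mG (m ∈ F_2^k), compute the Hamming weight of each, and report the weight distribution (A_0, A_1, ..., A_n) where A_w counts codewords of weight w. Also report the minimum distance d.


Weight distribution: A_0 = 1, A_3 = 3, A_4 = 2, A_5 = 1, A_6 = 1. Minimum distance d = 3.

Enumerate all 2^3 = 8 messages m ∈ F_2^3.
For each, compute codeword c = mG in F_2^7, then tally its weight.
  m = 000 → c = 0000000, weight = 0.
  m = 100 → c = 1000110, weight = 3.
  m = 010 → c = 1010001, weight = 3.
  m = 110 → c = 0010111, weight = 4.
  m = 001 → c = 1101001, weight = 4.
  m = 101 → c = 0101111, weight = 5.
  m = 011 → c = 0111000, weight = 3.
  m = 111 → c = 1111110, weight = 6.
Tally weights:
  weight 0: 1 codewords.
  weight 3: 3 codewords.
  weight 4: 2 codewords.
  weight 5: 1 codewords.
  weight 6: 1 codewords.
Minimum distance d = smallest w > 0 with A_w > 0 = 3.
Sanity: Σ A_w = 8 = 2^3 = 8 ✓.


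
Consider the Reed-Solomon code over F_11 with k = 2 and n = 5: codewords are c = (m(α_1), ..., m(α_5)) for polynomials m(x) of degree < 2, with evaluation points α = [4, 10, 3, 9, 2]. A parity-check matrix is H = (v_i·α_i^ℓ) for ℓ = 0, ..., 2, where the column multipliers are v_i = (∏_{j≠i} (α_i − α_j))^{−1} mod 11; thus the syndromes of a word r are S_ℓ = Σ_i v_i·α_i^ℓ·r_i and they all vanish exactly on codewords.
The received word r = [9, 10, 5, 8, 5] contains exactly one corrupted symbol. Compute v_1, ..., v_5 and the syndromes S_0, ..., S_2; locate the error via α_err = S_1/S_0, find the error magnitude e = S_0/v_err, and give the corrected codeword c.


S = (10, 8, 2), error at position 3, error magnitude e = 9, c = [9, 10, 7, 8, 5].

Step 1: column multipliers v_i = (∏_{j≠i}(α_i − α_j))^{−1} mod 11.
  i = 1 (α = 4): (4−10)(4−3)(4−9)(4−2) = (−6)·1·(−5)·2 = 60 ≡ 5, so v_1 = 5^{−1} = 9 (mod 11).
  i = 2 (α = 10): (10−4)(10−3)(10−9)(10−2) = 6·7·1·8 = 336 ≡ 6, so v_2 = 6^{−1} = 2 (mod 11).
  i = 3 (α = 3): (3−4)(3−10)(3−9)(3−2) = (−1)·(−7)·(−6)·1 = −42 ≡ 2, so v_3 = 2^{−1} = 6 (mod 11).
  i = 4 (α = 9): (9−4)(9−10)(9−3)(9−2) = 5·(−1)·6·7 = −210 ≡ 10, so v_4 = 10^{−1} = 10 (mod 11).
  i = 5 (α = 2): (2−4)(2−10)(2−3)(2−9) = (−2)·(−8)·(−1)·(−7) = 112 ≡ 2, so v_5 = 2^{−1} = 6 (mod 11).
  v = [9, 2, 6, 10, 6].
Step 2: syndromes of r = [9, 10, 5, 8, 5] (all sums mod 11).
  S_0 = Σ v_i r_i = 9·9 + 2·10 + 6·5 + 10·8 + 6·5 = 241 ≡ 10.
  S_1 = Σ v_i α_i r_i = 9·4·9 + 2·10·10 + 6·3·5 + 10·9·8 + 6·2·5 = 1394 ≡ 8.
  α_i^2 mod 11 = [5, 1, 9, 4, 4].
  S_2 = Σ v_i α_i^2 r_i = 9·5·9 + 2·1·10 + 6·9·5 + 10·4·8 + 6·4·5 = 1135 ≡ 2.
  S = (10, 8, 2) ≠ 0, so r is not a codeword (an error is present).
Step 3: locate the error. For a single error e at position i, S_ℓ = v_i·e·α_i^ℓ, so α_err = S_1/S_0.
  S_0^{−1} = 10^{−1} = 10 (mod 11), so α_err = 8·10 = 80 ≡ 3 = α_3. Error position i = 3.
  Consistency check: S_2/S_1 = 2·7 = 14 ≡ 3 = α_err ✓ (single-error assumption holds).
Step 4: error magnitude e = S_0/v_3 = S_0·∏_{j≠3}(α_3 − α_j) = 10·2 = 20 ≡ 9 (mod 11).
Step 5: correct position 3: c_3 = r_3 − e = 5 − 9 ≡ 7 (mod 11). Hence c = [9, 10, 7, 8, 5].
  Check: interpolating c through the α_i gives m(x) = 1 + 2·x (degree < 2) with m(α_i) = c_i for every i, so c is indeed a codeword.


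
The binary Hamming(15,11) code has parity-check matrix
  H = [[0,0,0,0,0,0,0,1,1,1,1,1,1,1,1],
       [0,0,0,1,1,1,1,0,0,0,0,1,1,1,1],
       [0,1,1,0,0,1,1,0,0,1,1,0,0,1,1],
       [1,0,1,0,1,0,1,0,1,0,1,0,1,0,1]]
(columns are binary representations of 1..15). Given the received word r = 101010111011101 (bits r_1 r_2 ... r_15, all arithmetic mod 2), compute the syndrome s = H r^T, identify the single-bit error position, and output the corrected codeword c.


s = (0, 1, 0, 0)^T, error position = 4, corrected codeword c = 101110111011101

Compute s = H r^T mod 2 one row at a time:
  s_1 = 1 + 1 + 0 + 1 + 1 + 1 + 0 + 1 = 6 ≡ 0 (mod 2).
  s_2 = 0 + 1 + 0 + 1 + 1 + 1 + 0 + 1 = 5 ≡ 1 (mod 2).
  s_3 = 0 + 1 + 0 + 1 + 0 + 1 + 0 + 1 = 4 ≡ 0 (mod 2).
  s_4 = 1 + 1 + 1 + 1 + 1 + 1 + 1 + 1 = 8 ≡ 0 (mod 2).
s = (0, 1, 0, 0)^T — this equals column 4 of H (binary 0100), so error is at position 4.
Correct: flip bit 4 of r = 101010111011101 to get c = 101110111011101.


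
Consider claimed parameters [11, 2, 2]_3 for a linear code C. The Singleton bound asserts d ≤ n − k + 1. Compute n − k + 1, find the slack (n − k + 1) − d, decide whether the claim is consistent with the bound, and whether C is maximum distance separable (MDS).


Singleton RHS = n − k + 1 = 10, slack = 8, bound satisfied, not MDS.

Singleton bound: d ≤ n − k + 1.
Here n = 11, k = 2, so n − k + 1 = 10.
Given d = 2, check d ≤ 10: YES.
Slack = (n − k + 1) − d = 8.
The code is NOT MDS (slack = 8 > 0).
Description: the claimed parameters are [11, 2, 2]_3; such a code would be non-MDS.


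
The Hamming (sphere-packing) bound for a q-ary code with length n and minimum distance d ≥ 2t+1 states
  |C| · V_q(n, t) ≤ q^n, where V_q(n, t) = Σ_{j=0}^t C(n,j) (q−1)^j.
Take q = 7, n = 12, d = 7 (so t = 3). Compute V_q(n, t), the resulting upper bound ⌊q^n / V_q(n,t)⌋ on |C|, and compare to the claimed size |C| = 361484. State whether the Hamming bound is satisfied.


V_q(n, t) = 49969, q^n = 13841287201, Hamming bound = 276997, |C| = 361484 > bound (violated).

Step 1: Compute V_q(n, t) = Σ_{j=0}^3 C(n, j) (q−1)^j.
  j = 0: C(12,0)·(6)^0 = 1·1 = 1.
  j = 1: C(12,1)·(6)^1 = 12·6 = 72.
  j = 2: C(12,2)·(6)^2 = 66·36 = 2376.
  j = 3: C(12,3)·(6)^3 = 220·216 = 47520.
  V_q(n, t) = 1 + 72 + 2376 + 47520 = 49969.
Step 2: q^n = 7^12 = 13841287201.
Step 3: Hamming bound ⌊q^n / V_q(n,t)⌋ = ⌊13841287201/49969⌋ = 276997.
Step 4: Compare |C| = 361484 to 276997: violated.
The claimed |C| lies above the Hamming bound, so no 7-ary code of length 12 with d ≥ 7 can have 361484 codewords.


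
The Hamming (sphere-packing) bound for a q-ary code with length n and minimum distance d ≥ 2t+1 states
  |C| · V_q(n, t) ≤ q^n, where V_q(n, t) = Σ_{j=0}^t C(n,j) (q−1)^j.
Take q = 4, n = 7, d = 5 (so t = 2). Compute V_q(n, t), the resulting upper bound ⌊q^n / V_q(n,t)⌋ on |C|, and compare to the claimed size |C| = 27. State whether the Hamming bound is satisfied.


V_q(n, t) = 211, q^n = 16384, Hamming bound = 77, |C| = 27 ≤ bound (satisfied).

Step 1: Compute V_q(n, t) = Σ_{j=0}^2 C(n, j) (q−1)^j.
  j = 0: C(7,0)·(3)^0 = 1·1 = 1.
  j = 1: C(7,1)·(3)^1 = 7·3 = 21.
  j = 2: C(7,2)·(3)^2 = 21·9 = 189.
  V_q(n, t) = 1 + 21 + 189 = 211.
Step 2: q^n = 4^7 = 16384.
Step 3: Hamming bound ⌊q^n / V_q(n,t)⌋ = ⌊16384/211⌋ = 77.
Step 4: Compare |C| = 27 to 77: satisfied.
The claimed |C| lies below the Hamming bound.


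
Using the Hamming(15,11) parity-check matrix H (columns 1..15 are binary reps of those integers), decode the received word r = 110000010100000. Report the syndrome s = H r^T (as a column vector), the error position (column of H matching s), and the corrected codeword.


s = (0, 0, 0, 1)^T, error position = 1, corrected codeword c = 010000010100000

Compute s = H r^T mod 2 one row at a time:
  s_1 = 1 + 0 + 1 + 0 + 0 + 0 + 0 + 0 = 2 ≡ 0 (mod 2).
  s_2 = 0 + 0 + 0 + 0 + 0 + 0 + 0 + 0 = 0 ≡ 0 (mod 2).
  s_3 = 1 + 0 + 0 + 0 + 1 + 0 + 0 + 0 = 2 ≡ 0 (mod 2).
  s_4 = 1 + 0 + 0 + 0 + 0 + 0 + 0 + 0 = 1 ≡ 1 (mod 2).
s = (0, 0, 0, 1)^T — this equals column 1 of H (binary 0001), so error is at position 1.
Correct: flip bit 1 of r = 110000010100000 to get c = 010000010100000.


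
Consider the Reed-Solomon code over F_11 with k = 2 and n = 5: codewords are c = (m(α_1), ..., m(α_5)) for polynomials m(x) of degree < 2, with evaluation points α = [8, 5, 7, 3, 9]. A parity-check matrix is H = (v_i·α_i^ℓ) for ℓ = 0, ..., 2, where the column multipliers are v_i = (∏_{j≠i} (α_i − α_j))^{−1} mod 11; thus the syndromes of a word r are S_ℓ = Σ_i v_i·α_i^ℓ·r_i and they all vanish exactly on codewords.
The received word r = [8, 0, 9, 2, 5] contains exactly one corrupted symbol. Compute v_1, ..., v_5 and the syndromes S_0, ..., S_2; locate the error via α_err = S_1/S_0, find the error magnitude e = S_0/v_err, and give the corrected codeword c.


S = (5, 1, 9), error at position 5, error magnitude e = 9, c = [8, 0, 9, 2, 7].

Step 1: column multipliers v_i = (∏_{j≠i}(α_i − α_j))^{−1} mod 11.
  i = 1 (α = 8): (8−5)(8−7)(8−3)(8−9) = 3·1·5·(−1) = −15 ≡ 7, so v_1 = 7^{−1} = 8 (mod 11).
  i = 2 (α = 5): (5−8)(5−7)(5−3)(5−9) = (−3)·(−2)·2·(−4) = −48 ≡ 7, so v_2 = 7^{−1} = 8 (mod 11).
  i = 3 (α = 7): (7−8)(7−5)(7−3)(7−9) = (−1)·2·4·(−2) = 16 ≡ 5, so v_3 = 5^{−1} = 9 (mod 11).
  i = 4 (α = 3): (3−8)(3−5)(3−7)(3−9) = (−5)·(−2)·(−4)·(−6) = 240 ≡ 9, so v_4 = 9^{−1} = 5 (mod 11).
  i = 5 (α = 9): (9−8)(9−5)(9−7)(9−3) = 1·4·2·6 = 48 ≡ 4, so v_5 = 4^{−1} = 3 (mod 11).
  v = [8, 8, 9, 5, 3].
Step 2: syndromes of r = [8, 0, 9, 2, 5] (all sums mod 11).
  S_0 = Σ v_i r_i = 8·8 + 8·0 + 9·9 + 5·2 + 3·5 = 170 ≡ 5.
  S_1 = Σ v_i α_i r_i = 8·8·8 + 8·5·0 + 9·7·9 + 5·3·2 + 3·9·5 = 1244 ≡ 1.
  α_i^2 mod 11 = [9, 3, 5, 9, 4].
  S_2 = Σ v_i α_i^2 r_i = 8·9·8 + 8·3·0 + 9·5·9 + 5·9·2 + 3·4·5 = 1131 ≡ 9.
  S = (5, 1, 9) ≠ 0, so r is not a codeword (an error is present).
Step 3: locate the error. For a single error e at position i, S_ℓ = v_i·e·α_i^ℓ, so α_err = S_1/S_0.
  S_0^{−1} = 5^{−1} = 9 (mod 11), so α_err = 1·9 = 9 ≡ 9 = α_5. Error position i = 5.
  Consistency check: S_2/S_1 = 9·1 = 9 ≡ 9 = α_err ✓ (single-error assumption holds).
Step 4: error magnitude e = S_0/v_5 = S_0·∏_{j≠5}(α_5 − α_j) = 5·4 = 20 ≡ 9 (mod 11).
Step 5: correct position 5: c_5 = r_5 − e = 5 − 9 ≡ 7 (mod 11). Hence c = [8, 0, 9, 2, 7].
  Check: interpolating c through the α_i gives m(x) = 5 + 10·x (degree < 2) with m(α_i) = c_i for every i, so c is indeed a codeword.


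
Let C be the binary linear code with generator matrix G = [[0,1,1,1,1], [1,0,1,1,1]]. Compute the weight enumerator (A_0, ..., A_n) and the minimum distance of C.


Weight distribution: A_0 = 1, A_2 = 1, A_4 = 2. Minimum distance d = 2.

Enumerate all 2^2 = 4 messages m ∈ F_2^2.
For each, compute codeword c = mG in F_2^5, then tally its weight.
  m = 00 → c = 00000, weight = 0.
  m = 10 → c = 01111, weight = 4.
  m = 01 → c = 10111, weight = 4.
  m = 11 → c = 11000, weight = 2.
Tally weights:
  weight 0: 1 codewords.
  weight 2: 1 codewords.
  weight 4: 2 codewords.
Minimum distance d = smallest w > 0 with A_w > 0 = 2.
Sanity: Σ A_w = 4 = 2^2 = 4 ✓.
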